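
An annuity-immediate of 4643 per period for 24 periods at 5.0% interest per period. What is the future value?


FV = PMT * ((1+i)^n - 1) / i
= 4643 * ((1.05)^24 - 1) / 0.05
= 4643 * (3.2251 - 1) / 0.05
= 206622.7808


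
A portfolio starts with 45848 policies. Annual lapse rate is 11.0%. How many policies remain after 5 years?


remaining = initial * (1 - lapse)^years
= 45848 * (1 - 0.11)^5
= 45848 * 0.558406
= 25601.7958


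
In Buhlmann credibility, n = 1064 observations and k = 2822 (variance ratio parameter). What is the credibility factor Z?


Z = n / (n + k)
= 1064 / (1064 + 2822)
= 1064 / 3886
= 0.2738


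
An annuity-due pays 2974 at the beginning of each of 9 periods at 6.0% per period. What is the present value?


PV_due = PMT * (1-(1+i)^(-n))/i * (1+i)
PV_immediate = 20228.2328
PV_due = 20228.2328 * 1.06
= 21441.9268


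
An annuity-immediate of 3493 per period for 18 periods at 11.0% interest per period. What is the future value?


FV = PMT * ((1+i)^n - 1) / i
= 3493 * ((1.11)^18 - 1) / 0.11
= 3493 * (6.543553 - 1) / 0.11
= 176033.0027


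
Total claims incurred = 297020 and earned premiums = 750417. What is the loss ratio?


Loss ratio = claims / premiums
= 297020 / 750417
= 0.3958


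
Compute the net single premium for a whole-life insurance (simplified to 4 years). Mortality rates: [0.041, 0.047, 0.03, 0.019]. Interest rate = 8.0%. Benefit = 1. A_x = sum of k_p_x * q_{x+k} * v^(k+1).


v = 0.925926
Year 0: k_p_x=1.0, q=0.041, term=0.037963
Year 1: k_p_x=0.959, q=0.047, term=0.038643
Year 2: k_p_x=0.913927, q=0.03, term=0.021765
Year 3: k_p_x=0.886509, q=0.019, term=0.012381
A_x = 0.1108


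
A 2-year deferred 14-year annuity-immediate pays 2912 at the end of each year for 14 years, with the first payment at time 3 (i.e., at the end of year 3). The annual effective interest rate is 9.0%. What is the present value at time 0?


PV at time 2 of the 14-year annuity-immediate:
a_n = 2912 * (1-(1+0.09)^(-14))/0.09 = 22673.2699
Discount back 2 years to time 0:
PV = 22673.2699 * (1+0.09)^(-2)
= 22673.2699 * 0.84168
= 19083.6377


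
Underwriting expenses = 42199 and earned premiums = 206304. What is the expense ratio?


Expense ratio = expenses / premiums
= 42199 / 206304
= 0.2045


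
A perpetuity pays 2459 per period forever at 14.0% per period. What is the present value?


PV = PMT / i
= 2459 / 0.14
= 17564.2857


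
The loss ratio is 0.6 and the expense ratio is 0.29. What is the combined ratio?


Combined ratio = loss ratio + expense ratio
= 0.6 + 0.29
= 0.89


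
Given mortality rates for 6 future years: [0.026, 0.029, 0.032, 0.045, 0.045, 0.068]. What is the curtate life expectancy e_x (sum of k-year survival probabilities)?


e_x = sum_{k=1}^{n} k_p_x
k_p_x values:
  1_p_x = 0.974
  2_p_x = 0.945754
  3_p_x = 0.91549
  4_p_x = 0.874293
  5_p_x = 0.83495
  6_p_x = 0.778173
e_x = 5.3227


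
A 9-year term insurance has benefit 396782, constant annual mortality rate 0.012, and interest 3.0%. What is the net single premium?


NSP = benefit * sum_{k=0}^{n-1} k_p_x * q * v^(k+1)
With constant q=0.012, v=0.970874
Sum = 0.089284
NSP = 396782 * 0.089284
= 35426.1071


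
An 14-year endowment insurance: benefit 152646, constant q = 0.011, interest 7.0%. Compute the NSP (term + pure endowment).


Term component = 13843.6836
Pure endowment = 14_p_x * v^14 * benefit = 0.856541 * 0.387817 * 152646 = 50706.1484
NSP = 64549.8319


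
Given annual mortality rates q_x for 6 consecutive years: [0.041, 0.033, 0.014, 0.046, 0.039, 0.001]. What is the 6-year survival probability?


p_k = 1 - q_k for each year
Survival = product of (1 - q_k)
= 0.959 * 0.967 * 0.986 * 0.954 * 0.961 * 0.999
= 0.8375


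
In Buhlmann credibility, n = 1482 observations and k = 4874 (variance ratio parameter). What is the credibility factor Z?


Z = n / (n + k)
= 1482 / (1482 + 4874)
= 1482 / 6356
= 0.2332


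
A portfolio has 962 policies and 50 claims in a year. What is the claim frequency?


frequency = claims / policies
= 50 / 962
= 0.052


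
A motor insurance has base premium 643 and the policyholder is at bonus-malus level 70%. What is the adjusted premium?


adjusted = base * BM_level / 100
= 643 * 70 / 100
= 643 * 0.7
= 450.1


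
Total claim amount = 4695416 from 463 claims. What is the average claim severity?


severity = total / number
= 4695416 / 463
= 10141.2873


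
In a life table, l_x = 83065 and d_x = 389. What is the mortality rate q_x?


q_x = d_x / l_x
= 389 / 83065
= 0.0047


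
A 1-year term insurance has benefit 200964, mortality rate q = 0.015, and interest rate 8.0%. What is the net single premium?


NSP = benefit * q * v
v = 1/(1+i) = 0.925926
NSP = 200964 * 0.015 * 0.925926
= 2791.1667


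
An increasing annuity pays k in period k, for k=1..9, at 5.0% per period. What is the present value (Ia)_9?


(Ia)_n = sum_{k=1}^{n} k * v^k, v = 1/(1+i)
v = 0.952381
Sum computed term by term:
(Ia)_9 = 33.2347


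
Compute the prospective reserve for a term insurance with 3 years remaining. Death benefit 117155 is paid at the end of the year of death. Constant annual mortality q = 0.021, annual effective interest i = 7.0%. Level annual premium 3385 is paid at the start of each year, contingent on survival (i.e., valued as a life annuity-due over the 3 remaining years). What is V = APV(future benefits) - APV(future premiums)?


v = 1/(1+i) = 0.934579
APV(future benefits) per unit = sum_{k=0}^{2} k_p_x * q * v^(k+1) = 0.054013
APV(future benefits) = 117155 * 0.054013 = 6327.8972
Life annuity-due factor ä_{x:3} = sum_{k=0}^{2} k_p_x * v^k = 2.752093
APV(future premiums) = 3385 * 2.752093 = 9315.834
V = 6327.8972 - 9315.834
= -2987.9368


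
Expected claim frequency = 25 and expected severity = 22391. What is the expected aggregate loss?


E[S] = E[N] * E[X]
= 25 * 22391
= 559775


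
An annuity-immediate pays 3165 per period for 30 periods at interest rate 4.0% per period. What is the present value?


PV = PMT * (1 - (1+i)^(-n)) / i
= 3165 * (1 - (1+0.04)^(-30)) / 0.04
= 3165 * (1 - 0.308319) / 0.04
= 3165 * 17.292033
= 54729.2854


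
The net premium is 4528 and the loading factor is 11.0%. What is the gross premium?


Gross = net * (1 + loading)
= 4528 * (1 + 0.11)
= 4528 * 1.11
= 5026.08


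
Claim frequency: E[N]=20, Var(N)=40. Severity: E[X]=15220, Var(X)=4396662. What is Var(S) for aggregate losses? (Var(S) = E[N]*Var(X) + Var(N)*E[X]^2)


Var(S) = E[N]*Var(X) + Var(N)*E[X]^2
= 20*4396662 + 40*15220^2
= 87933240 + 9265936000
= 9.3539e+09


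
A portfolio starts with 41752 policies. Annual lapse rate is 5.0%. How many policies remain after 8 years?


remaining = initial * (1 - lapse)^years
= 41752 * (1 - 0.05)^8
= 41752 * 0.66342
= 27699.1298


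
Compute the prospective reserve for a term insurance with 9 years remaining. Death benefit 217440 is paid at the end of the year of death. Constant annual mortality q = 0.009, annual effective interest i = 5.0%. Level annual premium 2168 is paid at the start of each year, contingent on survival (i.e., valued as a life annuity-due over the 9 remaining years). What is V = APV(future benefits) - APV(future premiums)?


v = 1/(1+i) = 0.952381
APV(future benefits) per unit = sum_{k=0}^{8} k_p_x * q * v^(k+1) = 0.061896
APV(future benefits) = 217440 * 0.061896 = 13458.6996
Life annuity-due factor ä_{x:9} = sum_{k=0}^{8} k_p_x * v^k = 7.221218
APV(future premiums) = 2168 * 7.221218 = 15655.6004
V = 13458.6996 - 15655.6004
= -2196.9008


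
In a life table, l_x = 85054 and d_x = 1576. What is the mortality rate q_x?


q_x = d_x / l_x
= 1576 / 85054
= 0.0185


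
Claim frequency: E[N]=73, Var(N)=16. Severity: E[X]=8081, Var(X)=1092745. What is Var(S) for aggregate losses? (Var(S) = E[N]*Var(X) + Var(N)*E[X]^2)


Var(S) = E[N]*Var(X) + Var(N)*E[X]^2
= 73*1092745 + 16*8081^2
= 79770385 + 1044840976
= 1.1246e+09


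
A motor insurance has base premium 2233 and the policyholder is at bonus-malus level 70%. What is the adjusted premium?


adjusted = base * BM_level / 100
= 2233 * 70 / 100
= 2233 * 0.7
= 1563.1


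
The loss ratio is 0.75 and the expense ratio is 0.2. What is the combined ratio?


Combined ratio = loss ratio + expense ratio
= 0.75 + 0.2
= 0.95


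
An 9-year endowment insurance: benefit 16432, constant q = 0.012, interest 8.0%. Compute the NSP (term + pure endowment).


Term component = 1181.5093
Pure endowment = 9_p_x * v^9 * benefit = 0.897041 * 0.500249 * 16432 = 7373.7622
NSP = 8555.2715


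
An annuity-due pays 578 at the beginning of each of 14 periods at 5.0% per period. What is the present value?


PV_due = PMT * (1-(1+i)^(-n))/i * (1+i)
PV_immediate = 5721.4145
PV_due = 5721.4145 * 1.05
= 6007.4852


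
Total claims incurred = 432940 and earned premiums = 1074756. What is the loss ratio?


Loss ratio = claims / premiums
= 432940 / 1074756
= 0.4028


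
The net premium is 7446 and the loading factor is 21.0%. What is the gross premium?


Gross = net * (1 + loading)
= 7446 * (1 + 0.21)
= 7446 * 1.21
= 9009.66


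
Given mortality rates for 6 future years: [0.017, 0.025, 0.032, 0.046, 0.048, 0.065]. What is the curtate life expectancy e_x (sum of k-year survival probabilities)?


e_x = sum_{k=1}^{n} k_p_x
k_p_x values:
  1_p_x = 0.983
  2_p_x = 0.958425
  3_p_x = 0.927755
  4_p_x = 0.885079
  5_p_x = 0.842595
  6_p_x = 0.787826
e_x = 5.3847


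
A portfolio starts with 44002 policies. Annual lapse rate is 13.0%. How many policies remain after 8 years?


remaining = initial * (1 - lapse)^years
= 44002 * (1 - 0.13)^8
= 44002 * 0.328212
= 14441.97


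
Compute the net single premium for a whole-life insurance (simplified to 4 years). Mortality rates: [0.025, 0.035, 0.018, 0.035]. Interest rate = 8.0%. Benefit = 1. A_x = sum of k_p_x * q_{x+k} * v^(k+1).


v = 0.925926
Year 0: k_p_x=1.0, q=0.025, term=0.023148
Year 1: k_p_x=0.975, q=0.035, term=0.029257
Year 2: k_p_x=0.940875, q=0.018, term=0.013444
Year 3: k_p_x=0.923939, q=0.035, term=0.023769
A_x = 0.0896


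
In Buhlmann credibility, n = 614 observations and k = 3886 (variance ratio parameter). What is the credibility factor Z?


Z = n / (n + k)
= 614 / (614 + 3886)
= 614 / 4500
= 0.1364


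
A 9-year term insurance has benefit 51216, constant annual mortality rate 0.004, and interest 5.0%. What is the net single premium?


NSP = benefit * sum_{k=0}^{n-1} k_p_x * q * v^(k+1)
With constant q=0.004, v=0.952381
Sum = 0.028017
NSP = 51216 * 0.028017
= 1434.9174


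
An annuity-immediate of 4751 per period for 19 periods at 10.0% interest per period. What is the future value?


FV = PMT * ((1+i)^n - 1) / i
= 4751 * ((1.1)^19 - 1) / 0.1
= 4751 * (6.115909 - 1) / 0.1
= 243056.8387


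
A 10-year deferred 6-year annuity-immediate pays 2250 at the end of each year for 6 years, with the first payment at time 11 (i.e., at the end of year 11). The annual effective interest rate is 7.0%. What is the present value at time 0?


PV at time 10 of the 6-year annuity-immediate:
a_n = 2250 * (1-(1+0.07)^(-6))/0.07 = 10724.7142
Discount back 10 years to time 0:
PV = 10724.7142 * (1+0.07)^(-10)
= 10724.7142 * 0.508349
= 5451.9009


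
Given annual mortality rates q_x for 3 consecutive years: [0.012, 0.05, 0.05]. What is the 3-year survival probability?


p_k = 1 - q_k for each year
Survival = product of (1 - q_k)
= 0.988 * 0.95 * 0.95
= 0.8917


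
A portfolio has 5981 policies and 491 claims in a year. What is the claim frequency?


frequency = claims / policies
= 491 / 5981
= 0.0821


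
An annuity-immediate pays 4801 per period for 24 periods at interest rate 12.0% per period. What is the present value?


PV = PMT * (1 - (1+i)^(-n)) / i
= 4801 * (1 - (1+0.12)^(-24)) / 0.12
= 4801 * (1 - 0.065882) / 0.12
= 4801 * 7.784316
= 37372.5002


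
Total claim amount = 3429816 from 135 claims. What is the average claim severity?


severity = total / number
= 3429816 / 135
= 25406.0444


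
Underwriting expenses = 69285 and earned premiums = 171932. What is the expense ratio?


Expense ratio = expenses / premiums
= 69285 / 171932
= 0.403


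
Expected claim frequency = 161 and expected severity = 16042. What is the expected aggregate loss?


E[S] = E[N] * E[X]
= 161 * 16042
= 2.5828e+06


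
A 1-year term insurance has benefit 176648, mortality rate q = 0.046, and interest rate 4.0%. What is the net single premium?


NSP = benefit * q * v
v = 1/(1+i) = 0.961538
NSP = 176648 * 0.046 * 0.961538
= 7813.2769


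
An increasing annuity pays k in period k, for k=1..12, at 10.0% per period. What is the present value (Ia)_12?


(Ia)_n = sum_{k=1}^{n} k * v^k, v = 1/(1+i)
v = 0.909091
Sum computed term by term:
(Ia)_12 = 36.7149


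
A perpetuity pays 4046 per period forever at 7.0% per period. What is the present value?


PV = PMT / i
= 4046 / 0.07
= 57800.0


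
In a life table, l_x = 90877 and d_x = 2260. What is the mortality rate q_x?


q_x = d_x / l_x
= 2260 / 90877
= 0.0249


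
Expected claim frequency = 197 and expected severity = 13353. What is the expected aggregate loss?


E[S] = E[N] * E[X]
= 197 * 13353
= 2.6305e+06


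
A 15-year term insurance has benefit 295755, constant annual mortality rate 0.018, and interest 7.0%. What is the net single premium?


NSP = benefit * sum_{k=0}^{n-1} k_p_x * q * v^(k+1)
With constant q=0.018, v=0.934579
Sum = 0.14809
NSP = 295755 * 0.14809
= 43798.3742


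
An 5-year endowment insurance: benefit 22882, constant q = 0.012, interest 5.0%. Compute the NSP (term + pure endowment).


Term component = 1161.9801
Pure endowment = 5_p_x * v^5 * benefit = 0.941423 * 0.783526 * 22882 = 16878.4363
NSP = 18040.4164


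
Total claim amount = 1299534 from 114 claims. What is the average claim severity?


severity = total / number
= 1299534 / 114
= 11399.4211


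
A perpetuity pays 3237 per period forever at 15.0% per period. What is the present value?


PV = PMT / i
= 3237 / 0.15
= 21580.0


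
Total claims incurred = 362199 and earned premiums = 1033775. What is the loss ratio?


Loss ratio = claims / premiums
= 362199 / 1033775
= 0.3504


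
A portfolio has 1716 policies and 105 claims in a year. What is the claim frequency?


frequency = claims / policies
= 105 / 1716
= 0.0612


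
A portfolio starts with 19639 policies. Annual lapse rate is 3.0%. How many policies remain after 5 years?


remaining = initial * (1 - lapse)^years
= 19639 * (1 - 0.03)^5
= 19639 * 0.858734
= 16864.6775


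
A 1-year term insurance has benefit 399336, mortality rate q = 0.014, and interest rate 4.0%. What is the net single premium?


NSP = benefit * q * v
v = 1/(1+i) = 0.961538
NSP = 399336 * 0.014 * 0.961538
= 5375.6769


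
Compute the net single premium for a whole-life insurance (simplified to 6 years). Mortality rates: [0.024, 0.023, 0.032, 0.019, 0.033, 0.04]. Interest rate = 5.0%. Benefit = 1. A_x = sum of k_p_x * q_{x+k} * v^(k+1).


v = 0.952381
Year 0: k_p_x=1.0, q=0.024, term=0.022857
Year 1: k_p_x=0.976, q=0.023, term=0.020361
Year 2: k_p_x=0.953552, q=0.032, term=0.026359
Year 3: k_p_x=0.923038, q=0.019, term=0.014428
Year 4: k_p_x=0.905501, q=0.033, term=0.023413
Year 5: k_p_x=0.875619, q=0.04, term=0.026136
A_x = 0.1336


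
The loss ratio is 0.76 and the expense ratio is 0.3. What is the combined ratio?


Combined ratio = loss ratio + expense ratio
= 0.76 + 0.3
= 1.06


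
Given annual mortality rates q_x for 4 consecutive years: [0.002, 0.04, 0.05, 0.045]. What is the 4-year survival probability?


p_k = 1 - q_k for each year
Survival = product of (1 - q_k)
= 0.998 * 0.96 * 0.95 * 0.955
= 0.8692


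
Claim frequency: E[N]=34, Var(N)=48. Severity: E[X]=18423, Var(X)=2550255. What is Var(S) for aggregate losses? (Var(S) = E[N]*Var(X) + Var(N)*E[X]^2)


Var(S) = E[N]*Var(X) + Var(N)*E[X]^2
= 34*2550255 + 48*18423^2
= 86708670 + 16291532592
= 1.6378e+10


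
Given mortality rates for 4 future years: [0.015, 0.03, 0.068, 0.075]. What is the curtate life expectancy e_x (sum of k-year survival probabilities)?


e_x = sum_{k=1}^{n} k_p_x
k_p_x values:
  1_p_x = 0.985
  2_p_x = 0.95545
  3_p_x = 0.890479
  4_p_x = 0.823693
e_x = 3.6546


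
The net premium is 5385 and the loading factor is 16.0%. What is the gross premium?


Gross = net * (1 + loading)
= 5385 * (1 + 0.16)
= 5385 * 1.16
= 6246.6


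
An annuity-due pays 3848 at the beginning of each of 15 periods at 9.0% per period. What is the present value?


PV_due = PMT * (1-(1+i)^(-n))/i * (1+i)
PV_immediate = 31017.5291
PV_due = 31017.5291 * 1.09
= 33809.1067


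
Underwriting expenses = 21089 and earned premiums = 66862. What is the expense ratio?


Expense ratio = expenses / premiums
= 21089 / 66862
= 0.3154


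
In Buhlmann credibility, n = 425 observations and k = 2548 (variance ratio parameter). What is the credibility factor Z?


Z = n / (n + k)
= 425 / (425 + 2548)
= 425 / 2973
= 0.143


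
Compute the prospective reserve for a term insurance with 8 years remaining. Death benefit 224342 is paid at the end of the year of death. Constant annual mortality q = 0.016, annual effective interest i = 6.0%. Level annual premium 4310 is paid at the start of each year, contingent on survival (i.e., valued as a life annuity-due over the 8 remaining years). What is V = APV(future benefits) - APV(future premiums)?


v = 1/(1+i) = 0.943396
APV(future benefits) per unit = sum_{k=0}^{7} k_p_x * q * v^(k+1) = 0.09443
APV(future benefits) = 224342 * 0.09443 = 21184.5061
Life annuity-due factor ä_{x:8} = sum_{k=0}^{7} k_p_x * v^k = 6.255955
APV(future premiums) = 4310 * 6.255955 = 26963.1674
V = 21184.5061 - 26963.1674
= -5778.6613


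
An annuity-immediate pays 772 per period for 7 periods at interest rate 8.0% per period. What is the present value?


PV = PMT * (1 - (1+i)^(-n)) / i
= 772 * (1 - (1+0.08)^(-7)) / 0.08
= 772 * (1 - 0.58349) / 0.08
= 772 * 5.20637
= 4019.3177


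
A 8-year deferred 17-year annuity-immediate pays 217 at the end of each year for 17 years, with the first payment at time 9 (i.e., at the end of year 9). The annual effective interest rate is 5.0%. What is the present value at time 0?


PV at time 8 of the 17-year annuity-immediate:
a_n = 217 * (1-(1+0.05)^(-17))/0.05 = 2446.4724
Discount back 8 years to time 0:
PV = 2446.4724 * (1+0.05)^(-8)
= 2446.4724 * 0.676839
= 1655.8688


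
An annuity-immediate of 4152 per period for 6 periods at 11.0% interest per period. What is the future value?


FV = PMT * ((1+i)^n - 1) / i
= 4152 * ((1.11)^6 - 1) / 0.11
= 4152 * (1.870415 - 1) / 0.11
= 32854.1929


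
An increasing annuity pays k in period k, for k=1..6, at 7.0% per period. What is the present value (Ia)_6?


(Ia)_n = sum_{k=1}^{n} k * v^k, v = 1/(1+i)
v = 0.934579
Sum computed term by term:
(Ia)_6 = 15.7449


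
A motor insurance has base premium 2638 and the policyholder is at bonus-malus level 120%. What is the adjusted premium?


adjusted = base * BM_level / 100
= 2638 * 120 / 100
= 2638 * 1.2
= 3165.6


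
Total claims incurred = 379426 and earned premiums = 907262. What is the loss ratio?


Loss ratio = claims / premiums
= 379426 / 907262
= 0.4182


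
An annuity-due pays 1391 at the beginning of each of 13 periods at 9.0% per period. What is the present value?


PV_due = PMT * (1-(1+i)^(-n))/i * (1+i)
PV_immediate = 10414.2834
PV_due = 10414.2834 * 1.09
= 11351.5689


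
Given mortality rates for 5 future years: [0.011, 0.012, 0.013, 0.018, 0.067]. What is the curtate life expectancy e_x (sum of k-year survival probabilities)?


e_x = sum_{k=1}^{n} k_p_x
k_p_x values:
  1_p_x = 0.989
  2_p_x = 0.977132
  3_p_x = 0.964429
  4_p_x = 0.94707
  5_p_x = 0.883616
e_x = 4.7612


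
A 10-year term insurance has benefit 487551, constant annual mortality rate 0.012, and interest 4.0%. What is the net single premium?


NSP = benefit * sum_{k=0}^{n-1} k_p_x * q * v^(k+1)
With constant q=0.012, v=0.961538
Sum = 0.092599
NSP = 487551 * 0.092599
= 45146.8169


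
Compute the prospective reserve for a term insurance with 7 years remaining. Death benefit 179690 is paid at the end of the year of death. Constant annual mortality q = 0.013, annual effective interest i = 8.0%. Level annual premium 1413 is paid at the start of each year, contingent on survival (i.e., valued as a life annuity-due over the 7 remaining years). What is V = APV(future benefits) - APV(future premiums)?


v = 1/(1+i) = 0.925926
APV(future benefits) per unit = sum_{k=0}^{6} k_p_x * q * v^(k+1) = 0.065361
APV(future benefits) = 179690 * 0.065361 = 11744.6722
Life annuity-due factor ä_{x:7} = sum_{k=0}^{6} k_p_x * v^k = 5.42997
APV(future premiums) = 1413 * 5.42997 = 7672.547
V = 11744.6722 - 7672.547
= 4072.1252


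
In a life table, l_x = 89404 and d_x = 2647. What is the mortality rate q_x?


q_x = d_x / l_x
= 2647 / 89404
= 0.0296


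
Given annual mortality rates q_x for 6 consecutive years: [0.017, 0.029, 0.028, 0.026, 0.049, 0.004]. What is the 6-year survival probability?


p_k = 1 - q_k for each year
Survival = product of (1 - q_k)
= 0.983 * 0.971 * 0.972 * 0.974 * 0.951 * 0.996
= 0.8559


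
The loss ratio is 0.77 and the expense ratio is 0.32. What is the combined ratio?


Combined ratio = loss ratio + expense ratio
= 0.77 + 0.32
= 1.09


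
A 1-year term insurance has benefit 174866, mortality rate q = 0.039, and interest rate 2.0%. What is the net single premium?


NSP = benefit * q * v
v = 1/(1+i) = 0.980392
NSP = 174866 * 0.039 * 0.980392
= 6686.0529


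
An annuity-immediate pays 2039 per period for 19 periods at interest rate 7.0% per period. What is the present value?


PV = PMT * (1 - (1+i)^(-n)) / i
= 2039 * (1 - (1+0.07)^(-19)) / 0.07
= 2039 * (1 - 0.276508) / 0.07
= 2039 * 10.335595
= 21074.2787


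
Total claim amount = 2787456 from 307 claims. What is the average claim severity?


severity = total / number
= 2787456 / 307
= 9079.6612


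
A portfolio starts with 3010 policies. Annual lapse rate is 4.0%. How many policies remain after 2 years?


remaining = initial * (1 - lapse)^years
= 3010 * (1 - 0.04)^2
= 3010 * 0.9216
= 2774.016


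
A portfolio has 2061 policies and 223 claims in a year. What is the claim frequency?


frequency = claims / policies
= 223 / 2061
= 0.1082


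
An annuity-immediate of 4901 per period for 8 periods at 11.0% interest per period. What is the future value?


FV = PMT * ((1+i)^n - 1) / i
= 4901 * ((1.11)^8 - 1) / 0.11
= 4901 * (2.304538 - 1) / 0.11
= 58123.0874


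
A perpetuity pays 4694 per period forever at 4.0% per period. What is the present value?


PV = PMT / i
= 4694 / 0.04
= 117350.0


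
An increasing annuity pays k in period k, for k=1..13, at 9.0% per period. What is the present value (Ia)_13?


(Ia)_n = sum_{k=1}^{n} k * v^k, v = 1/(1+i)
v = 0.917431
Sum computed term by term:
(Ia)_13 = 43.56


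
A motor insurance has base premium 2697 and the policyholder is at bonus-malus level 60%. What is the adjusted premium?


adjusted = base * BM_level / 100
= 2697 * 60 / 100
= 2697 * 0.6
= 1618.2


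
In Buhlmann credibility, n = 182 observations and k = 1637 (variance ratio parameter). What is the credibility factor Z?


Z = n / (n + k)
= 182 / (182 + 1637)
= 182 / 1819
= 0.1001


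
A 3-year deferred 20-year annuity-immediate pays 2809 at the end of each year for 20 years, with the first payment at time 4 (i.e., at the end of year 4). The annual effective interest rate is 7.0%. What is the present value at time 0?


PV at time 3 of the 20-year annuity-immediate:
a_n = 2809 * (1-(1+0.07)^(-20))/0.07 = 29758.586
Discount back 3 years to time 0:
PV = 29758.586 * (1+0.07)^(-3)
= 29758.586 * 0.816298
= 24291.8706


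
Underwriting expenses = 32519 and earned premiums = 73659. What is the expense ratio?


Expense ratio = expenses / premiums
= 32519 / 73659
= 0.4415


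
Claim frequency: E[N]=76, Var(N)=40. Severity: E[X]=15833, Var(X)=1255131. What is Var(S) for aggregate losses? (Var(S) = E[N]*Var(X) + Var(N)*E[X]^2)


Var(S) = E[N]*Var(X) + Var(N)*E[X]^2
= 76*1255131 + 40*15833^2
= 95389956 + 10027355560
= 1.0123e+10


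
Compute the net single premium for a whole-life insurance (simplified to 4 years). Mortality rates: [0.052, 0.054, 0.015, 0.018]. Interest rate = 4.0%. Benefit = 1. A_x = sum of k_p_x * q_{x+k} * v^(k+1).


v = 0.961538
Year 0: k_p_x=1.0, q=0.052, term=0.05
Year 1: k_p_x=0.948, q=0.054, term=0.04733
Year 2: k_p_x=0.896808, q=0.015, term=0.011959
Year 3: k_p_x=0.883356, q=0.018, term=0.013592
A_x = 0.1229


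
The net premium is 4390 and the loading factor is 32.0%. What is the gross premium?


Gross = net * (1 + loading)
= 4390 * (1 + 0.32)
= 4390 * 1.32
= 5794.8


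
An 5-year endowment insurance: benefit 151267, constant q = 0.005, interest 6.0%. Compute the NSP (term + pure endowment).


Term component = 3156.0975
Pure endowment = 5_p_x * v^5 * benefit = 0.975249 * 0.747258 * 151267 = 110237.7324
NSP = 113393.8299


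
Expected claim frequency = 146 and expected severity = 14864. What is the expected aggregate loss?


E[S] = E[N] * E[X]
= 146 * 14864
= 2.1701e+06


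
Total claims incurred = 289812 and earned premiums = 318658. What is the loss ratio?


Loss ratio = claims / premiums
= 289812 / 318658
= 0.9095


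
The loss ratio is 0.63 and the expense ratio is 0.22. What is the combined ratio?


Combined ratio = loss ratio + expense ratio
= 0.63 + 0.22
= 0.85


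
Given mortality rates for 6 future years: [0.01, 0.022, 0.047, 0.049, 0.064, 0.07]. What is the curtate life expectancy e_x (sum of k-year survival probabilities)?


e_x = sum_{k=1}^{n} k_p_x
k_p_x values:
  1_p_x = 0.99
  2_p_x = 0.96822
  3_p_x = 0.922714
  4_p_x = 0.877501
  5_p_x = 0.821341
  6_p_x = 0.763847
e_x = 5.3436


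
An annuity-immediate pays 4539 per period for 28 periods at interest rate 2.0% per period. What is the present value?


PV = PMT * (1 - (1+i)^(-n)) / i
= 4539 * (1 - (1+0.02)^(-28)) / 0.02
= 4539 * (1 - 0.574375) / 0.02
= 4539 * 21.281272
= 96595.6952


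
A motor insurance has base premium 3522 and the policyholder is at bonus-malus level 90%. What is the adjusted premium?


adjusted = base * BM_level / 100
= 3522 * 90 / 100
= 3522 * 0.9
= 3169.8


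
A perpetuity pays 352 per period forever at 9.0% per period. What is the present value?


PV = PMT / i
= 352 / 0.09
= 3911.1111


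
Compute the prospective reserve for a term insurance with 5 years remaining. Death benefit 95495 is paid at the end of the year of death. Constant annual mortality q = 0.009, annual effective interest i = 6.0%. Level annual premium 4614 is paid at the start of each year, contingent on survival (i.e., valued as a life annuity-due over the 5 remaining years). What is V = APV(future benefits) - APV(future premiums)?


v = 1/(1+i) = 0.943396
APV(future benefits) per unit = sum_{k=0}^{4} k_p_x * q * v^(k+1) = 0.037274
APV(future benefits) = 95495 * 0.037274 = 3559.4963
Life annuity-due factor ä_{x:5} = sum_{k=0}^{4} k_p_x * v^k = 4.390068
APV(future premiums) = 4614 * 4.390068 = 20255.7746
V = 3559.4963 - 20255.7746
= -16696.2783


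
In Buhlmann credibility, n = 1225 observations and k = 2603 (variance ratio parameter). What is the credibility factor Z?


Z = n / (n + k)
= 1225 / (1225 + 2603)
= 1225 / 3828
= 0.32


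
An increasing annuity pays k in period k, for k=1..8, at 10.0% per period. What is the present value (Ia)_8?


(Ia)_n = sum_{k=1}^{n} k * v^k, v = 1/(1+i)
v = 0.909091
Sum computed term by term:
(Ia)_8 = 21.3636


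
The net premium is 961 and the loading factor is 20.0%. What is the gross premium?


Gross = net * (1 + loading)
= 961 * (1 + 0.2)
= 961 * 1.2
= 1153.2


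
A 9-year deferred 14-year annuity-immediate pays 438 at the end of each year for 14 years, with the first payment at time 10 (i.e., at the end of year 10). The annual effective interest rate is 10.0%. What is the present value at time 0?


PV at time 9 of the 14-year annuity-immediate:
a_n = 438 * (1-(1+0.1)^(-14))/0.1 = 3226.6091
Discount back 9 years to time 0:
PV = 3226.6091 * (1+0.1)^(-9)
= 3226.6091 * 0.424098
= 1368.3972


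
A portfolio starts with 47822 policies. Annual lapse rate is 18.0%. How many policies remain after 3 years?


remaining = initial * (1 - lapse)^years
= 47822 * (1 - 0.18)^3
= 47822 * 0.551368
= 26367.5205


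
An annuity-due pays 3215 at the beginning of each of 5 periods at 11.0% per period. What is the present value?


PV_due = PMT * (1-(1+i)^(-n))/i * (1+i)
PV_immediate = 11882.3089
PV_due = 11882.3089 * 1.11
= 13189.3629


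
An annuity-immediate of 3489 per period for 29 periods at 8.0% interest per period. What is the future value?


FV = PMT * ((1+i)^n - 1) / i
= 3489 * ((1.08)^29 - 1) / 0.08
= 3489 * (9.317275 - 1) / 0.08
= 362737.1515


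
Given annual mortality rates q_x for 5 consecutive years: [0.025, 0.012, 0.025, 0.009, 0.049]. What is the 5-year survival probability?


p_k = 1 - q_k for each year
Survival = product of (1 - q_k)
= 0.975 * 0.988 * 0.975 * 0.991 * 0.951
= 0.8852


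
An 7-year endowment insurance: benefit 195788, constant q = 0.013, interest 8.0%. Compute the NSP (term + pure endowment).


Term component = 12796.8495
Pure endowment = 7_p_x * v^7 * benefit = 0.912473 * 0.58349 * 195788 = 104241.3076
NSP = 117038.157


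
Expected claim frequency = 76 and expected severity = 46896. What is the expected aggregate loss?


E[S] = E[N] * E[X]
= 76 * 46896
= 3.5641e+06


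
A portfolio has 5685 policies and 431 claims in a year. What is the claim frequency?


frequency = claims / policies
= 431 / 5685
= 0.0758


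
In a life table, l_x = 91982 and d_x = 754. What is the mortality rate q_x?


q_x = d_x / l_x
= 754 / 91982
= 0.0082


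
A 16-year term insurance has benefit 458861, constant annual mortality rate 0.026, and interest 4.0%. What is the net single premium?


NSP = benefit * sum_{k=0}^{n-1} k_p_x * q * v^(k+1)
With constant q=0.026, v=0.961538
Sum = 0.255952
NSP = 458861 * 0.255952
= 117446.408


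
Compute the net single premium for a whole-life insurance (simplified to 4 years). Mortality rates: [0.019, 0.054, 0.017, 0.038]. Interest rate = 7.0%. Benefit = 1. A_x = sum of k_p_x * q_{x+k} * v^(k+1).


v = 0.934579
Year 0: k_p_x=1.0, q=0.019, term=0.017757
Year 1: k_p_x=0.981, q=0.054, term=0.04627
Year 2: k_p_x=0.928026, q=0.017, term=0.012878
Year 3: k_p_x=0.91225, q=0.038, term=0.026446
A_x = 0.1034


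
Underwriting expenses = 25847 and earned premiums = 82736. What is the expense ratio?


Expense ratio = expenses / premiums
= 25847 / 82736
= 0.3124


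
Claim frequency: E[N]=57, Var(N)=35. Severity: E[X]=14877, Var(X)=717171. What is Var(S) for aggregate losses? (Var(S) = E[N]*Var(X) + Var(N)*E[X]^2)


Var(S) = E[N]*Var(X) + Var(N)*E[X]^2
= 57*717171 + 35*14877^2
= 40878747 + 7746379515
= 7.7873e+09


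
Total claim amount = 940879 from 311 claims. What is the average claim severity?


severity = total / number
= 940879 / 311
= 3025.3344


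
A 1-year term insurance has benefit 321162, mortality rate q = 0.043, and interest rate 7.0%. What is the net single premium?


NSP = benefit * q * v
v = 1/(1+i) = 0.934579
NSP = 321162 * 0.043 * 0.934579
= 12906.5103


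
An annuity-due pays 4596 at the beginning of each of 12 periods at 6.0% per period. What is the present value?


PV_due = PMT * (1-(1+i)^(-n))/i * (1+i)
PV_immediate = 38532.1468
PV_due = 38532.1468 * 1.06
= 40844.0756


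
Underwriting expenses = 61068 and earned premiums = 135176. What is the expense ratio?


Expense ratio = expenses / premiums
= 61068 / 135176
= 0.4518


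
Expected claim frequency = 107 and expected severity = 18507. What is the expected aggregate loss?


E[S] = E[N] * E[X]
= 107 * 18507
= 1.9802e+06


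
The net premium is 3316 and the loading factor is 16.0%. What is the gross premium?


Gross = net * (1 + loading)
= 3316 * (1 + 0.16)
= 3316 * 1.16
= 3846.56


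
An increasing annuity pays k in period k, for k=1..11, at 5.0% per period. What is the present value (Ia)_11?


(Ia)_n = sum_{k=1}^{n} k * v^k, v = 1/(1+i)
v = 0.952381
Sum computed term by term:
(Ia)_11 = 45.8053


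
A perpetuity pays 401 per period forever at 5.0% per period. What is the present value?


PV = PMT / i
= 401 / 0.05
= 8020.0


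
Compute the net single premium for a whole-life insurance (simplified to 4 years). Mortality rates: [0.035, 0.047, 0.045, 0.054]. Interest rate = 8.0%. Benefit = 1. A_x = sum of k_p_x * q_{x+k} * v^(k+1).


v = 0.925926
Year 0: k_p_x=1.0, q=0.035, term=0.032407
Year 1: k_p_x=0.965, q=0.047, term=0.038885
Year 2: k_p_x=0.919645, q=0.045, term=0.032852
Year 3: k_p_x=0.878261, q=0.054, term=0.03486
A_x = 0.139


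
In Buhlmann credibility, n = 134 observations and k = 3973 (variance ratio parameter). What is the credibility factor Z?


Z = n / (n + k)
= 134 / (134 + 3973)
= 134 / 4107
= 0.0326


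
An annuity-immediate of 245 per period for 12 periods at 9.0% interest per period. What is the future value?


FV = PMT * ((1+i)^n - 1) / i
= 245 * ((1.09)^12 - 1) / 0.09
= 245 * (2.812665 - 1) / 0.09
= 4934.4764


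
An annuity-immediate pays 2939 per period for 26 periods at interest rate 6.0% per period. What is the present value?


PV = PMT * (1 - (1+i)^(-n)) / i
= 2939 * (1 - (1+0.06)^(-26)) / 0.06
= 2939 * (1 - 0.21981) / 0.06
= 2939 * 13.003166
= 38216.3054


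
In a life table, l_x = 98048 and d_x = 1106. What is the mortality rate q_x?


q_x = d_x / l_x
= 1106 / 98048
= 0.0113


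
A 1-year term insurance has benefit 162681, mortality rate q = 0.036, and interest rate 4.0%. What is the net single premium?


NSP = benefit * q * v
v = 1/(1+i) = 0.961538
NSP = 162681 * 0.036 * 0.961538
= 5631.2654


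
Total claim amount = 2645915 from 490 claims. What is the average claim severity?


severity = total / number
= 2645915 / 490
= 5399.8265


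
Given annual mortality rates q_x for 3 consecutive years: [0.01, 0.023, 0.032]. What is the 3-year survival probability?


p_k = 1 - q_k for each year
Survival = product of (1 - q_k)
= 0.99 * 0.977 * 0.968
= 0.9363


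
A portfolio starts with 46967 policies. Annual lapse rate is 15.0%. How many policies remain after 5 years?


remaining = initial * (1 - lapse)^years
= 46967 * (1 - 0.15)^5
= 46967 * 0.443705
= 20839.5074


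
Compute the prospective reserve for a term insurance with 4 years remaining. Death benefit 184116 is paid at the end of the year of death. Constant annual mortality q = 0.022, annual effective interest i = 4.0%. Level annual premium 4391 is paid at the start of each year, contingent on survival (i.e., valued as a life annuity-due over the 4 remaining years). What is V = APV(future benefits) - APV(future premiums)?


v = 1/(1+i) = 0.961538
APV(future benefits) per unit = sum_{k=0}^{3} k_p_x * q * v^(k+1) = 0.077345
APV(future benefits) = 184116 * 0.077345 = 14240.4626
Life annuity-due factor ä_{x:4} = sum_{k=0}^{3} k_p_x * v^k = 3.656312
APV(future premiums) = 4391 * 3.656312 = 16054.8651
V = 14240.4626 - 16054.8651
= -1814.4025


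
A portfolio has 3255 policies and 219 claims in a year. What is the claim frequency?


frequency = claims / policies
= 219 / 3255
= 0.0673


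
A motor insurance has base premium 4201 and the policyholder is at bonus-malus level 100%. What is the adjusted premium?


adjusted = base * BM_level / 100
= 4201 * 100 / 100
= 4201 * 1.0
= 4201.0


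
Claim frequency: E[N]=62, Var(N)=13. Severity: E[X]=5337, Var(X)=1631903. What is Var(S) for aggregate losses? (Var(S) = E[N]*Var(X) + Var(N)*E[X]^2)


Var(S) = E[N]*Var(X) + Var(N)*E[X]^2
= 62*1631903 + 13*5337^2
= 101177986 + 370286397
= 4.7146e+08


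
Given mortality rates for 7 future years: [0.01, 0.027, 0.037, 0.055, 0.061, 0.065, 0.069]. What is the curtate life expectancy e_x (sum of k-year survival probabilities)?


e_x = sum_{k=1}^{n} k_p_x
k_p_x values:
  1_p_x = 0.99
  2_p_x = 0.96327
  3_p_x = 0.927629
  4_p_x = 0.876609
  5_p_x = 0.823136
  6_p_x = 0.769632
  7_p_x = 0.716528
e_x = 6.0668


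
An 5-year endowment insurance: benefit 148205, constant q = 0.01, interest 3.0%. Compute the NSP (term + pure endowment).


Term component = 6656.9102
Pure endowment = 5_p_x * v^5 * benefit = 0.95099 * 0.862609 * 148205 = 121577.359
NSP = 128234.2693


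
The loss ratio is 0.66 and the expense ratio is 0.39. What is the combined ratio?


Combined ratio = loss ratio + expense ratio
= 0.66 + 0.39
= 1.05


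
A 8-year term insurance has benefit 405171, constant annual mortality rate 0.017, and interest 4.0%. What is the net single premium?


NSP = benefit * sum_{k=0}^{n-1} k_p_x * q * v^(k+1)
With constant q=0.017, v=0.961538
Sum = 0.108254
NSP = 405171 * 0.108254
= 43861.1932


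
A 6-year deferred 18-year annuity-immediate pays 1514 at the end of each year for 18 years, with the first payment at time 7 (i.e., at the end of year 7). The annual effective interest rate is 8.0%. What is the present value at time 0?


PV at time 6 of the 18-year annuity-immediate:
a_n = 1514 * (1-(1+0.08)^(-18))/0.08 = 14189.0371
Discount back 6 years to time 0:
PV = 14189.0371 * (1+0.08)^(-6)
= 14189.0371 * 0.63017
= 8941.5002


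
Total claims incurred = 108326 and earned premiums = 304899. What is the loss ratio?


Loss ratio = claims / premiums
= 108326 / 304899
= 0.3553


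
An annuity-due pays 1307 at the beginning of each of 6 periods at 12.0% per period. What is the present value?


PV_due = PMT * (1-(1+i)^(-n))/i * (1+i)
PV_immediate = 5373.6094
PV_due = 5373.6094 * 1.12
= 6018.4425


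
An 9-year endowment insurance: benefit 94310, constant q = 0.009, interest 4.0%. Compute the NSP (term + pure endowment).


Term component = 6102.9126
Pure endowment = 9_p_x * v^9 * benefit = 0.921856 * 0.702587 * 94310 = 61083.0314
NSP = 67185.944


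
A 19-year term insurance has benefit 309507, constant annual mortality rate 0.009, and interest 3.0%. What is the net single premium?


NSP = benefit * sum_{k=0}^{n-1} k_p_x * q * v^(k+1)
With constant q=0.009, v=0.970874
Sum = 0.119936
NSP = 309507 * 0.119936
= 37121.0256


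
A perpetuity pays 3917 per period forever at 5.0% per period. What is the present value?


PV = PMT / i
= 3917 / 0.05
= 78340.0


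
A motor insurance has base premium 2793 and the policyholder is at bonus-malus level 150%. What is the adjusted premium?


adjusted = base * BM_level / 100
= 2793 * 150 / 100
= 2793 * 1.5
= 4189.5


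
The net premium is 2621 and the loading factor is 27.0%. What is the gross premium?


Gross = net * (1 + loading)
= 2621 * (1 + 0.27)
= 2621 * 1.27
= 3328.67


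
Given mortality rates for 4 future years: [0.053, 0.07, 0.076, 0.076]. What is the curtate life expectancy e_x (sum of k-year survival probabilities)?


e_x = sum_{k=1}^{n} k_p_x
k_p_x values:
  1_p_x = 0.947
  2_p_x = 0.88071
  3_p_x = 0.813776
  4_p_x = 0.751929
e_x = 3.3934


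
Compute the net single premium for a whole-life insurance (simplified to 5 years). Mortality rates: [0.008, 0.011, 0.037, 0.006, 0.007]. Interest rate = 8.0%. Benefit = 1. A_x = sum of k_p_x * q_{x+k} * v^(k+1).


v = 0.925926
Year 0: k_p_x=1.0, q=0.008, term=0.007407
Year 1: k_p_x=0.992, q=0.011, term=0.009355
Year 2: k_p_x=0.981088, q=0.037, term=0.028816
Year 3: k_p_x=0.944788, q=0.006, term=0.004167
Year 4: k_p_x=0.939119, q=0.007, term=0.004474
A_x = 0.0542


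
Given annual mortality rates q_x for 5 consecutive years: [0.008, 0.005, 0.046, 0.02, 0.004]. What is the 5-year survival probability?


p_k = 1 - q_k for each year
Survival = product of (1 - q_k)
= 0.992 * 0.995 * 0.954 * 0.98 * 0.996
= 0.9191
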